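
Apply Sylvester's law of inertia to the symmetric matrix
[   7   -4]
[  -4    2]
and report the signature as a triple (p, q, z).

Answer: (1, 1, 0)

Derivation:
step 0: pivot 7 → sign +
step 1: pivot -2/7 → sign −
signature = (1, 1, 0)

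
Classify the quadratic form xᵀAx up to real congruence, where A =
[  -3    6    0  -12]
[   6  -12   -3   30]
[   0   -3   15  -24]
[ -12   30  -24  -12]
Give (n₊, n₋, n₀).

Answer: (1, 2, 1)

Derivation:
step 0: pivot -3 → sign −
step 1: pivot 15 → sign +
step 2: pivot -3/5 → sign −
step 3: row/col 3 already zero → sign 0
signature = (1, 2, 1)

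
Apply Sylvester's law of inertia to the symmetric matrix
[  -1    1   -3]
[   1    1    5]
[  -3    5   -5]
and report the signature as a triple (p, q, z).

Answer: (2, 1, 0)

Derivation:
step 0: pivot -1 → sign −
step 1: pivot 2 → sign +
step 2: pivot 2 → sign +
signature = (2, 1, 0)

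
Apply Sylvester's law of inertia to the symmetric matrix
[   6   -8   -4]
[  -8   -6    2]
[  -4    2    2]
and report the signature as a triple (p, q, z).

step 0: pivot 6 → sign +
step 1: pivot -50/3 → sign −
step 2: row/col 2 already zero → sign 0
signature = (1, 1, 1)

Answer: (1, 1, 1)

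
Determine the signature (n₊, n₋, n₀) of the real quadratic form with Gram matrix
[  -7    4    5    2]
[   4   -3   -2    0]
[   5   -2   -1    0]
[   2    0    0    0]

Answer: (2, 2, 0)

Derivation:
step 0: pivot -7 → sign −
step 1: pivot -5/7 → sign −
step 2: pivot 18/5 → sign +
step 3: pivot 2/9 → sign +
signature = (2, 2, 0)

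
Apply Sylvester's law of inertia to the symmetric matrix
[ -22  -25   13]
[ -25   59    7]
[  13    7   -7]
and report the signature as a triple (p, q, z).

Answer: (1, 2, 0)

Derivation:
step 0: pivot -22 → sign −
step 1: pivot 1923/22 → sign +
step 2: pivot -6/641 → sign −
signature = (1, 2, 0)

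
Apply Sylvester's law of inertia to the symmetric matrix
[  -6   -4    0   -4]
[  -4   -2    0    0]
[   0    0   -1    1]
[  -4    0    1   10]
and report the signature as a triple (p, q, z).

Answer: (2, 2, 0)

Derivation:
step 0: pivot -6 → sign −
step 1: pivot 2/3 → sign +
step 2: pivot -1 → sign −
step 3: pivot 3 → sign +
signature = (2, 2, 0)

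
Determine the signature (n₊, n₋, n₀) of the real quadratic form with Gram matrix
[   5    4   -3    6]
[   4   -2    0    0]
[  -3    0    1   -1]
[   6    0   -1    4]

Answer: (3, 1, 0)

Derivation:
step 0: pivot 5 → sign +
step 1: pivot -26/5 → sign −
step 2: pivot 4/13 → sign +
step 3: pivot 3/4 → sign +
signature = (3, 1, 0)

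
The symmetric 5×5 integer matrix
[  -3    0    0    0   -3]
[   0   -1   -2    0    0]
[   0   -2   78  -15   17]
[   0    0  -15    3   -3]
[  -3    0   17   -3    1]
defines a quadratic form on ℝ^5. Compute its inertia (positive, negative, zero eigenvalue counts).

step 0: pivot -3 → sign −
step 1: pivot -1 → sign −
step 2: pivot 82 → sign +
step 3: pivot 21/82 → sign +
step 4: pivot 3/7 → sign +
signature = (3, 2, 0)

Answer: (3, 2, 0)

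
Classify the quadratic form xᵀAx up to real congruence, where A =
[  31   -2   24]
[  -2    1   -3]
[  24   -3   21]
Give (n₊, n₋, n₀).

Answer: (2, 0, 1)

Derivation:
step 0: pivot 31 → sign +
step 1: pivot 27/31 → sign +
step 2: row/col 2 already zero → sign 0
signature = (2, 0, 1)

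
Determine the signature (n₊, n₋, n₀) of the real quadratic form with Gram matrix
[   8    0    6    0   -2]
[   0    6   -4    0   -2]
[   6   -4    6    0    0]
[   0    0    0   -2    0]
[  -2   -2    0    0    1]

step 0: pivot 8 → sign +
step 1: pivot 6 → sign +
step 2: pivot -7/6 → sign −
step 3: pivot -2 → sign −
step 4: pivot -1/7 → sign −
signature = (2, 3, 0)

Answer: (2, 3, 0)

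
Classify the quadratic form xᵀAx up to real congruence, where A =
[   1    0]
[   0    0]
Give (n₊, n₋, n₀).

Answer: (1, 0, 1)

Derivation:
step 0: pivot 1 → sign +
step 1: row/col 1 already zero → sign 0
signature = (1, 0, 1)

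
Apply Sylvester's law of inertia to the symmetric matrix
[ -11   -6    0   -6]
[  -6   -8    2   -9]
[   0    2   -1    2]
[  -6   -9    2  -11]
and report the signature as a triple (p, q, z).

step 0: pivot -11 → sign −
step 1: pivot -52/11 → sign −
step 2: pivot -2/13 → sign −
step 3: pivot 3/8 → sign +
signature = (1, 3, 0)

Answer: (1, 3, 0)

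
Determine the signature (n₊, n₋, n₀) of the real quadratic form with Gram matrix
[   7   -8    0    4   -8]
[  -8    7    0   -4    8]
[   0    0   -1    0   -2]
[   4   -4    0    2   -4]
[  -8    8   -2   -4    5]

step 0: pivot 7 → sign +
step 1: pivot -15/7 → sign −
step 2: pivot -1 → sign −
step 3: pivot -2/15 → sign −
step 4: pivot 1 → sign +
signature = (2, 3, 0)

Answer: (2, 3, 0)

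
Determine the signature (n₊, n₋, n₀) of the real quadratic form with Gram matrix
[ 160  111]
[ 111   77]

Answer: (1, 1, 0)

Derivation:
step 0: pivot 160 → sign +
step 1: pivot -1/160 → sign −
signature = (1, 1, 0)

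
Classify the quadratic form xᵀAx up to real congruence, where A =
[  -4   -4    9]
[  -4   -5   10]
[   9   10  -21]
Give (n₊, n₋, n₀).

step 0: pivot -4 → sign −
step 1: pivot -1 → sign −
step 2: pivot 1/4 → sign +
signature = (1, 2, 0)

Answer: (1, 2, 0)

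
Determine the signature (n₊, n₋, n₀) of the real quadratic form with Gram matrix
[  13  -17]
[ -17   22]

step 0: pivot 13 → sign +
step 1: pivot -3/13 → sign −
signature = (1, 1, 0)

Answer: (1, 1, 0)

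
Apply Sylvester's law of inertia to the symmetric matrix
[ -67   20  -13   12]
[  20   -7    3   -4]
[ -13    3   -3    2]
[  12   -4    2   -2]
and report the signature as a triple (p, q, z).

step 0: pivot -67 → sign −
step 1: pivot -69/67 → sign −
step 2: pivot 19/69 → sign +
step 3: pivot 6/19 → sign +
signature = (2, 2, 0)

Answer: (2, 2, 0)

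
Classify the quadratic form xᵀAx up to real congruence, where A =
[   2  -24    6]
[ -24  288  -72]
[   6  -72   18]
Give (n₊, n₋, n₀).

Answer: (1, 0, 2)

Derivation:
step 0: pivot 2 → sign +
step 1: row/col 1 already zero → sign 0
step 2: row/col 2 already zero → sign 0
signature = (1, 0, 2)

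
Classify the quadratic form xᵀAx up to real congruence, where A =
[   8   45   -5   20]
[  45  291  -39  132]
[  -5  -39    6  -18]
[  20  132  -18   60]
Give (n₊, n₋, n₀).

Answer: (2, 1, 1)

Derivation:
step 0: pivot 8 → sign +
step 1: pivot 303/8 → sign +
step 2: pivot -25/101 → sign −
step 3: row/col 3 already zero → sign 0
signature = (2, 1, 1)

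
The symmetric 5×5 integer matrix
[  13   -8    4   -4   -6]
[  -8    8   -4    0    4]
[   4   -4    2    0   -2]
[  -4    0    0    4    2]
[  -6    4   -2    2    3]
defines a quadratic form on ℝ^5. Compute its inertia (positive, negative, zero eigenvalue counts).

Answer: (3, 0, 2)

Derivation:
step 0: pivot 13 → sign +
step 1: pivot 40/13 → sign +
step 2: pivot 4/5 → sign +
step 3: row/col 3 already zero → sign 0
step 4: row/col 4 already zero → sign 0
signature = (3, 0, 2)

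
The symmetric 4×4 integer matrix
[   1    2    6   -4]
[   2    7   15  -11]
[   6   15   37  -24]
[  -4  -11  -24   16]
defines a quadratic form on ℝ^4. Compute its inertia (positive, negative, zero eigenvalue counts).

step 0: pivot 1 → sign +
step 1: pivot 3 → sign +
step 2: pivot -2 → sign −
step 3: pivot 3/2 → sign +
signature = (3, 1, 0)

Answer: (3, 1, 0)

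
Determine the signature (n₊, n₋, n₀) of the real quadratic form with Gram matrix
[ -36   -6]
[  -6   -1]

step 0: pivot -36 → sign −
step 1: row/col 1 already zero → sign 0
signature = (0, 1, 1)

Answer: (0, 1, 1)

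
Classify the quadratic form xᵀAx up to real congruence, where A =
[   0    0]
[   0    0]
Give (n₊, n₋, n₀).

Answer: (0, 0, 2)

Derivation:
step 0: row/col 0 already zero → sign 0
step 1: row/col 1 already zero → sign 0
signature = (0, 0, 2)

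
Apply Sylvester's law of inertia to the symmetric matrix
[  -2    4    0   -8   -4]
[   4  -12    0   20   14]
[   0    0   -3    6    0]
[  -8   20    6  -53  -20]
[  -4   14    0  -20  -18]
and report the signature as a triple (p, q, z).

Answer: (0, 5, 0)

Derivation:
step 0: pivot -2 → sign −
step 1: pivot -4 → sign −
step 2: pivot -3 → sign −
step 3: pivot -5 → sign −
step 4: pivot -1/5 → sign −
signature = (0, 5, 0)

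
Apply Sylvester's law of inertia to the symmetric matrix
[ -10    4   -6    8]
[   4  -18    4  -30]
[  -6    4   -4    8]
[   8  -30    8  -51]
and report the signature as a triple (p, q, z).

Answer: (1, 3, 0)

Derivation:
step 0: pivot -10 → sign −
step 1: pivot -82/5 → sign −
step 2: pivot -10/41 → sign −
step 3: pivot 3/5 → sign +
signature = (1, 3, 0)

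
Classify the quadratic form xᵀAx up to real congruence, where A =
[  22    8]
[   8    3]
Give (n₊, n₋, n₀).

Answer: (2, 0, 0)

Derivation:
step 0: pivot 22 → sign +
step 1: pivot 1/11 → sign +
signature = (2, 0, 0)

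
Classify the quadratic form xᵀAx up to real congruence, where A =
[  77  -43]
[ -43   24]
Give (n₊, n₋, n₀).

Answer: (1, 1, 0)

Derivation:
step 0: pivot 77 → sign +
step 1: pivot -1/77 → sign −
signature = (1, 1, 0)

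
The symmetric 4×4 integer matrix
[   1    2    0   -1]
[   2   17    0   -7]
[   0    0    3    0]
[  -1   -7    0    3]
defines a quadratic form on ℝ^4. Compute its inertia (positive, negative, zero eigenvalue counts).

step 0: pivot 1 → sign +
step 1: pivot 13 → sign +
step 2: pivot 3 → sign +
step 3: pivot 1/13 → sign +
signature = (4, 0, 0)

Answer: (4, 0, 0)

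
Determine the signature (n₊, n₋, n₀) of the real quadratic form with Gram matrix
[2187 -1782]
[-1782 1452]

Answer: (1, 0, 1)

Derivation:
step 0: pivot 2187 → sign +
step 1: row/col 1 already zero → sign 0
signature = (1, 0, 1)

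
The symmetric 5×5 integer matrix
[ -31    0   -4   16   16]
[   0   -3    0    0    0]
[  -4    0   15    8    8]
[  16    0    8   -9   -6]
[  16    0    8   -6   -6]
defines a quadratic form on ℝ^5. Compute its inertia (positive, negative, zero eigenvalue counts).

step 0: pivot -31 → sign −
step 1: pivot -3 → sign −
step 2: pivot 481/31 → sign +
step 3: pivot -1449/481 → sign −
step 4: pivot -2/161 → sign −
signature = (1, 4, 0)

Answer: (1, 4, 0)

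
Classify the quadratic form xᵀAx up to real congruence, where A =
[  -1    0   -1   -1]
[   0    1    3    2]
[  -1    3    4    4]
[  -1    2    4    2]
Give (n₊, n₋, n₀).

step 0: pivot -1 → sign −
step 1: pivot 1 → sign +
step 2: pivot -4 → sign −
step 3: pivot -3/4 → sign −
signature = (1, 3, 0)

Answer: (1, 3, 0)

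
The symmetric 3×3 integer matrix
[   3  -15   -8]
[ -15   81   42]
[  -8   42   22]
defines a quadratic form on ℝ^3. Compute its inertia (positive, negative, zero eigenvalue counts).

Answer: (2, 0, 1)

Derivation:
step 0: pivot 3 → sign +
step 1: pivot 6 → sign +
step 2: row/col 2 already zero → sign 0
signature = (2, 0, 1)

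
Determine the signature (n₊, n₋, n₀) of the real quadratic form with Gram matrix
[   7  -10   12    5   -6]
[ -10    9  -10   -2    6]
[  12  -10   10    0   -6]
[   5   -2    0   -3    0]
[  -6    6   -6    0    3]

Answer: (2, 3, 0)

Derivation:
step 0: pivot 7 → sign +
step 1: pivot -37/7 → sign −
step 2: pivot -34/37 → sign −
step 3: pivot 22/17 → sign +
step 4: pivot -3/11 → sign −
signature = (2, 3, 0)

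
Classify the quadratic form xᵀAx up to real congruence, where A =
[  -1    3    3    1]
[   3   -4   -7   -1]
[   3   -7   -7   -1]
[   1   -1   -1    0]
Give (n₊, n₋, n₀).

step 0: pivot -1 → sign −
step 1: pivot 5 → sign +
step 2: pivot 6/5 → sign +
step 3: pivot -1 → sign −
signature = (2, 2, 0)

Answer: (2, 2, 0)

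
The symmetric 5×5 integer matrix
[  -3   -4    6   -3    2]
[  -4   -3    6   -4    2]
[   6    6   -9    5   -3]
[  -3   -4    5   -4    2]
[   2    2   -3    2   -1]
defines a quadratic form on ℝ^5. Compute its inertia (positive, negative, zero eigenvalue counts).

Answer: (3, 2, 0)

Derivation:
step 0: pivot -3 → sign −
step 1: pivot 7/3 → sign +
step 2: pivot 9/7 → sign +
step 3: pivot -16/9 → sign −
step 4: pivot 1/16 → sign +
signature = (3, 2, 0)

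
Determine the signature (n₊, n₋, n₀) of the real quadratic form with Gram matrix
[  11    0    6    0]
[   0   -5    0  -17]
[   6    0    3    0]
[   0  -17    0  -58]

step 0: pivot 11 → sign +
step 1: pivot -5 → sign −
step 2: pivot -3/11 → sign −
step 3: pivot -1/5 → sign −
signature = (1, 3, 0)

Answer: (1, 3, 0)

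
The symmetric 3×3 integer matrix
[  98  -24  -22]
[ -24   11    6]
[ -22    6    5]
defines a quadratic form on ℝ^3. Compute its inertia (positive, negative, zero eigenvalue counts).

step 0: pivot 98 → sign +
step 1: pivot 251/49 → sign +
step 2: pivot -3/251 → sign −
signature = (2, 1, 0)

Answer: (2, 1, 0)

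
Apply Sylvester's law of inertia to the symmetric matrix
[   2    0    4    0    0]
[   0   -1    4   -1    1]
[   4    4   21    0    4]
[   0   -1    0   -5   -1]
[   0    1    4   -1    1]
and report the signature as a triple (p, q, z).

Answer: (2, 3, 0)

Derivation:
step 0: pivot 2 → sign +
step 1: pivot -1 → sign −
step 2: pivot 29 → sign +
step 3: pivot -132/29 → sign −
step 4: pivot -1/33 → sign −
signature = (2, 3, 0)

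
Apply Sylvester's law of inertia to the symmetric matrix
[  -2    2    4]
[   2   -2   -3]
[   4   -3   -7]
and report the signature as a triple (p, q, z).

step 0: pivot -2 → sign −
step 1: pivot 1 → sign +
step 2: pivot -1 → sign −
signature = (1, 2, 0)

Answer: (1, 2, 0)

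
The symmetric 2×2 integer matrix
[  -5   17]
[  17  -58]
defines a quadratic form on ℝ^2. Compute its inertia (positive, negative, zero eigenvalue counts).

Answer: (0, 2, 0)

Derivation:
step 0: pivot -5 → sign −
step 1: pivot -1/5 → sign −
signature = (0, 2, 0)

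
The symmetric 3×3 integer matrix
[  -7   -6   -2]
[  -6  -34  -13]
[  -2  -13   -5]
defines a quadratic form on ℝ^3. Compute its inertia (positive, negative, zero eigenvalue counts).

step 0: pivot -7 → sign −
step 1: pivot -202/7 → sign −
step 2: pivot -3/202 → sign −
signature = (0, 3, 0)

Answer: (0, 3, 0)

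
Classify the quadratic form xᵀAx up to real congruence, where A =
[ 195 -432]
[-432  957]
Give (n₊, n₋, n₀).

step 0: pivot 195 → sign +
step 1: pivot -3/65 → sign −
signature = (1, 1, 0)

Answer: (1, 1, 0)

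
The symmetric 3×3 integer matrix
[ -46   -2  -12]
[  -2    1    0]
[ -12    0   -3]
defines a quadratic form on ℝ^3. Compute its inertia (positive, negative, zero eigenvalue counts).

Answer: (1, 2, 0)

Derivation:
step 0: pivot -46 → sign −
step 1: pivot 25/23 → sign +
step 2: pivot -3/25 → sign −
signature = (1, 2, 0)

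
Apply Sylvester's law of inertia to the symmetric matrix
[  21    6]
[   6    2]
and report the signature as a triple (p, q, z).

Answer: (2, 0, 0)

Derivation:
step 0: pivot 21 → sign +
step 1: pivot 2/7 → sign +
signature = (2, 0, 0)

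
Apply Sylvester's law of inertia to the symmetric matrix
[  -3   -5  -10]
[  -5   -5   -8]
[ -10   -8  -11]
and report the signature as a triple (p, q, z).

Answer: (1, 2, 0)

Derivation:
step 0: pivot -3 → sign −
step 1: pivot 10/3 → sign +
step 2: pivot -1/5 → sign −
signature = (1, 2, 0)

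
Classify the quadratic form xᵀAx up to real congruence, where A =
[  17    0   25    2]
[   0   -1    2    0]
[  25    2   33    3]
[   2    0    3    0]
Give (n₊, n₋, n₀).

step 0: pivot 17 → sign +
step 1: pivot -1 → sign −
step 2: pivot 4/17 → sign +
step 3: pivot -1/4 → sign −
signature = (2, 2, 0)

Answer: (2, 2, 0)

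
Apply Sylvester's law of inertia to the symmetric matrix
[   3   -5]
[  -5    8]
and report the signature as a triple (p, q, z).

step 0: pivot 3 → sign +
step 1: pivot -1/3 → sign −
signature = (1, 1, 0)

Answer: (1, 1, 0)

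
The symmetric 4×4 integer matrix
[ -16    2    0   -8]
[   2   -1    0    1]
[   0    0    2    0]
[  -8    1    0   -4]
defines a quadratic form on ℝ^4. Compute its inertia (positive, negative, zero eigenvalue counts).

step 0: pivot -16 → sign −
step 1: pivot -3/4 → sign −
step 2: pivot 2 → sign +
step 3: row/col 3 already zero → sign 0
signature = (1, 2, 1)

Answer: (1, 2, 1)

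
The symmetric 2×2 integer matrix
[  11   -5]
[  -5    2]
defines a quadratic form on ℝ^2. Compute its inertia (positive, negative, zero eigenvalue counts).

step 0: pivot 11 → sign +
step 1: pivot -3/11 → sign −
signature = (1, 1, 0)

Answer: (1, 1, 0)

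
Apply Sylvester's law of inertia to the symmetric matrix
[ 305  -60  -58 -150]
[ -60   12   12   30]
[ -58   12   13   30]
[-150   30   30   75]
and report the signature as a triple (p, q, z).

Answer: (3, 0, 1)

Derivation:
step 0: pivot 305 → sign +
step 1: pivot 12/61 → sign +
step 2: pivot 1/5 → sign +
step 3: row/col 3 already zero → sign 0
signature = (3, 0, 1)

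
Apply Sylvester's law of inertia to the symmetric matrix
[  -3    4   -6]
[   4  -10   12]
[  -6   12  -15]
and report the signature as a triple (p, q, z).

Answer: (1, 2, 0)

Derivation:
step 0: pivot -3 → sign −
step 1: pivot -14/3 → sign −
step 2: pivot 3/7 → sign +
signature = (1, 2, 0)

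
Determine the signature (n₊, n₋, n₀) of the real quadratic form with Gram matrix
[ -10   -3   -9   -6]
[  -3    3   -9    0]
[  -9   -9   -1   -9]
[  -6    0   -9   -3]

Answer: (1, 3, 0)

Derivation:
step 0: pivot -10 → sign −
step 1: pivot 39/10 → sign +
step 2: pivot -40/13 → sign −
step 3: pivot -3/40 → sign −
signature = (1, 3, 0)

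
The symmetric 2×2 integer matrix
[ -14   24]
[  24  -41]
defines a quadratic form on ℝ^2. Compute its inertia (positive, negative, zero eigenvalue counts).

Answer: (1, 1, 0)

Derivation:
step 0: pivot -14 → sign −
step 1: pivot 1/7 → sign +
signature = (1, 1, 0)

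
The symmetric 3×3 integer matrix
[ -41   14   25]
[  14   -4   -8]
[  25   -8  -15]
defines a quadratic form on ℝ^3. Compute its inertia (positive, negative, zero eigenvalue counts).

step 0: pivot -41 → sign −
step 1: pivot 32/41 → sign +
step 2: pivot -1/8 → sign −
signature = (1, 2, 0)

Answer: (1, 2, 0)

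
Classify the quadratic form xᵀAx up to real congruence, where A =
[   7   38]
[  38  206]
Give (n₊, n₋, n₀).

step 0: pivot 7 → sign +
step 1: pivot -2/7 → sign −
signature = (1, 1, 0)

Answer: (1, 1, 0)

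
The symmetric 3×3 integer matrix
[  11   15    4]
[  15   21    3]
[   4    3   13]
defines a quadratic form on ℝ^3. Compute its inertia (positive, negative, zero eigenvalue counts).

step 0: pivot 11 → sign +
step 1: pivot 6/11 → sign +
step 2: pivot 1/2 → sign +
signature = (3, 0, 0)

Answer: (3, 0, 0)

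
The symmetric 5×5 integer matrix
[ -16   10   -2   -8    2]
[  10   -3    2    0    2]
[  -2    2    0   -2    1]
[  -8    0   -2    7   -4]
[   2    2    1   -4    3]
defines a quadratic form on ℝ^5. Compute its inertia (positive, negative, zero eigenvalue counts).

Answer: (3, 1, 1)

Derivation:
step 0: pivot -16 → sign −
step 1: pivot 13/4 → sign +
step 2: pivot 1/13 → sign +
step 3: pivot 3 → sign +
step 4: row/col 4 already zero → sign 0
signature = (3, 1, 1)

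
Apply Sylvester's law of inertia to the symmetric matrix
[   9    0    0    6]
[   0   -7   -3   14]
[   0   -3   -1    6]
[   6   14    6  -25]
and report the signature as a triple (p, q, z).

step 0: pivot 9 → sign +
step 1: pivot -7 → sign −
step 2: pivot 2/7 → sign +
step 3: pivot -1 → sign −
signature = (2, 2, 0)

Answer: (2, 2, 0)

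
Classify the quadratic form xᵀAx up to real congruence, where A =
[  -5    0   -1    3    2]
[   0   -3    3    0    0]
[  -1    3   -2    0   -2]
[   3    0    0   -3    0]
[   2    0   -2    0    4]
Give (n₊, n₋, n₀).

Answer: (1, 3, 1)

Derivation:
step 0: pivot -5 → sign −
step 1: pivot -3 → sign −
step 2: pivot 6/5 → sign +
step 3: pivot -3/2 → sign −
step 4: row/col 4 already zero → sign 0
signature = (1, 3, 1)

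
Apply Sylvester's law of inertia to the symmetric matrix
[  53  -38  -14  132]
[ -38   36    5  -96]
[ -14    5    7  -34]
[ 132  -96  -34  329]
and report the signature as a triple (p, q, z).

step 0: pivot 53 → sign +
step 1: pivot 464/53 → sign +
step 2: pivot 187/464 → sign +
step 3: pivot 3/187 → sign +
signature = (4, 0, 0)

Answer: (4, 0, 0)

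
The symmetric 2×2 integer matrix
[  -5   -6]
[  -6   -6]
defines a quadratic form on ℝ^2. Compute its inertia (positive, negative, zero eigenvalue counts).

Answer: (1, 1, 0)

Derivation:
step 0: pivot -5 → sign −
step 1: pivot 6/5 → sign +
signature = (1, 1, 0)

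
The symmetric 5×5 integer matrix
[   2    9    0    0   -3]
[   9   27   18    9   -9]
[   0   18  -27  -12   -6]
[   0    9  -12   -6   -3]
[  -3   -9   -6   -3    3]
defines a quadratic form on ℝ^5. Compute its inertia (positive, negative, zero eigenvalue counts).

Answer: (1, 2, 2)

Derivation:
step 0: pivot 2 → sign +
step 1: pivot -27/2 → sign −
step 2: pivot -3 → sign −
step 3: row/col 3 already zero → sign 0
step 4: row/col 4 already zero → sign 0
signature = (1, 2, 2)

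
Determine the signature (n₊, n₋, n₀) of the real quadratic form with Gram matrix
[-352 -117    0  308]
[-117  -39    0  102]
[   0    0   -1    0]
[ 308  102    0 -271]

Answer: (0, 4, 0)

Derivation:
step 0: pivot -352 → sign −
step 1: pivot -39/352 → sign −
step 2: pivot -1 → sign −
step 3: pivot -3/13 → sign −
signature = (0, 4, 0)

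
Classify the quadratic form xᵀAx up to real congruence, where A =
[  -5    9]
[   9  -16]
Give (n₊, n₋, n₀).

Answer: (1, 1, 0)

Derivation:
step 0: pivot -5 → sign −
step 1: pivot 1/5 → sign +
signature = (1, 1, 0)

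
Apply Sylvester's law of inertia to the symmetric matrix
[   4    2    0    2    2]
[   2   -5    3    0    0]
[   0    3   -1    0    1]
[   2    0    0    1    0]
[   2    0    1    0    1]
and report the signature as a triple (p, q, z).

step 0: pivot 4 → sign +
step 1: pivot -6 → sign −
step 2: pivot 1/2 → sign +
step 3: pivot -1/3 → sign −
step 4: row/col 4 already zero → sign 0
signature = (2, 2, 1)

Answer: (2, 2, 1)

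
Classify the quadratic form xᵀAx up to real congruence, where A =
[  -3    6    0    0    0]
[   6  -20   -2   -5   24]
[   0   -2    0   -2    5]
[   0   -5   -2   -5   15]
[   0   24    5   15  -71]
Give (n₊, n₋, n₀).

Answer: (1, 4, 0)

Derivation:
step 0: pivot -3 → sign −
step 1: pivot -8 → sign −
step 2: pivot 1/2 → sign +
step 3: pivot -3 → sign −
step 4: pivot -1/4 → sign −
signature = (1, 4, 0)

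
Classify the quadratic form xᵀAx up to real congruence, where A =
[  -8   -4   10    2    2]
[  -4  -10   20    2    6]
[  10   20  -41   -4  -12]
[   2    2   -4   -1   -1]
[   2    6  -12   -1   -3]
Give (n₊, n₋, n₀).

Answer: (1, 3, 1)

Derivation:
step 0: pivot -8 → sign −
step 1: pivot -8 → sign −
step 2: pivot -3/8 → sign −
step 3: pivot 2/3 → sign +
step 4: row/col 4 already zero → sign 0
signature = (1, 3, 1)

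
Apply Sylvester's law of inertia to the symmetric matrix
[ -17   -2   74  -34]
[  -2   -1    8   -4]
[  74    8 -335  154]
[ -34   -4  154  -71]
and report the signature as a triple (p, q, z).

step 0: pivot -17 → sign −
step 1: pivot -13/17 → sign −
step 2: pivot -159/13 → sign −
step 3: pivot -3/53 → sign −
signature = (0, 4, 0)

Answer: (0, 4, 0)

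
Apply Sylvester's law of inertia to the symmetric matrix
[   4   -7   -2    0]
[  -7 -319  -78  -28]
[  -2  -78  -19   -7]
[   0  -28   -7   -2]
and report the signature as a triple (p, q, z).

Answer: (3, 1, 0)

Derivation:
step 0: pivot 4 → sign +
step 1: pivot -1325/4 → sign −
step 2: pivot 69/1325 → sign +
step 3: pivot 3/23 → sign +
signature = (3, 1, 0)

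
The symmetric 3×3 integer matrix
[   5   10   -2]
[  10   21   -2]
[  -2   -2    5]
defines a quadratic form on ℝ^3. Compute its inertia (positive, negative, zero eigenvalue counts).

Answer: (3, 0, 0)

Derivation:
step 0: pivot 5 → sign +
step 1: pivot 1 → sign +
step 2: pivot 1/5 → sign +
signature = (3, 0, 0)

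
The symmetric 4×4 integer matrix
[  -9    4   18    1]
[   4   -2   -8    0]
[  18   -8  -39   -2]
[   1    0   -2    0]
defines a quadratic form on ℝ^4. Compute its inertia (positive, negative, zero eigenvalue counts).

step 0: pivot -9 → sign −
step 1: pivot -2/9 → sign −
step 2: pivot -3 → sign −
step 3: pivot 1 → sign +
signature = (1, 3, 0)

Answer: (1, 3, 0)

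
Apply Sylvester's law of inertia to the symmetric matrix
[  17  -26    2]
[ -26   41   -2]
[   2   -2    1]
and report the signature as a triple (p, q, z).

Answer: (2, 1, 0)

Derivation:
step 0: pivot 17 → sign +
step 1: pivot 21/17 → sign +
step 2: pivot -1/7 → sign −
signature = (2, 1, 0)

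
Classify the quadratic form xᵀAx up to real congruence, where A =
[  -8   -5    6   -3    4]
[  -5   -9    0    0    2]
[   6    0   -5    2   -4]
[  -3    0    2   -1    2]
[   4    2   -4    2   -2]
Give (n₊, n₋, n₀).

step 0: pivot -8 → sign −
step 1: pivot -47/8 → sign −
step 2: pivot 89/47 → sign +
step 3: pivot -34/89 → sign −
step 4: pivot -2/17 → sign −
signature = (1, 4, 0)

Answer: (1, 4, 0)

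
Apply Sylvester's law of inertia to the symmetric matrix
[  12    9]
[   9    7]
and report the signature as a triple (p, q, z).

Answer: (2, 0, 0)

Derivation:
step 0: pivot 12 → sign +
step 1: pivot 1/4 → sign +
signature = (2, 0, 0)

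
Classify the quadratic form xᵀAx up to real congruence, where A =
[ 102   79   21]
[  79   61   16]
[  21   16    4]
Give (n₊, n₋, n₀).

step 0: pivot 102 → sign +
step 1: pivot -19/102 → sign −
step 2: pivot 1/19 → sign +
signature = (2, 1, 0)

Answer: (2, 1, 0)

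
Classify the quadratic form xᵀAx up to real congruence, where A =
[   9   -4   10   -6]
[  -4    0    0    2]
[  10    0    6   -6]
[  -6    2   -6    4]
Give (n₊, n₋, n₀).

Answer: (3, 1, 0)

Derivation:
step 0: pivot 9 → sign +
step 1: pivot -16/9 → sign −
step 2: pivot 6 → sign +
step 3: pivot 1/12 → sign +
signature = (3, 1, 0)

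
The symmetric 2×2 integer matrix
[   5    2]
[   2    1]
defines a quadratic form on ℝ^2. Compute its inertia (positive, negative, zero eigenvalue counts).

Answer: (2, 0, 0)

Derivation:
step 0: pivot 5 → sign +
step 1: pivot 1/5 → sign +
signature = (2, 0, 0)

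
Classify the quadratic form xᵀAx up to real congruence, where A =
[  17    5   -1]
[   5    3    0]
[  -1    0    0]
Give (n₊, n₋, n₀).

Answer: (2, 1, 0)

Derivation:
step 0: pivot 17 → sign +
step 1: pivot 26/17 → sign +
step 2: pivot -3/26 → sign −
signature = (2, 1, 0)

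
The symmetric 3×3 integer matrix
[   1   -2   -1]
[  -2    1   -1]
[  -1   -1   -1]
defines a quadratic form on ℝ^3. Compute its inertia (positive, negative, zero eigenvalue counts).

Answer: (2, 1, 0)

Derivation:
step 0: pivot 1 → sign +
step 1: pivot -3 → sign −
step 2: pivot 1 → sign +
signature = (2, 1, 0)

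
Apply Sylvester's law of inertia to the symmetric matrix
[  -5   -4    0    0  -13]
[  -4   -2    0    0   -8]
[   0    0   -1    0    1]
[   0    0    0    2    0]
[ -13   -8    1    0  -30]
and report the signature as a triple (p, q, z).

Answer: (2, 2, 1)

Derivation:
step 0: pivot -5 → sign −
step 1: pivot 6/5 → sign +
step 2: pivot -1 → sign −
step 3: pivot 2 → sign +
step 4: row/col 4 already zero → sign 0
signature = (2, 2, 1)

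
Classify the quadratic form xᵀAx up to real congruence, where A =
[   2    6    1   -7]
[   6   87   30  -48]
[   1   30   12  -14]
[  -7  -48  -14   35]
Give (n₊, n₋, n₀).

step 0: pivot 2 → sign +
step 1: pivot 69 → sign +
step 2: pivot 43/46 → sign +
step 3: pivot -3/43 → sign −
signature = (3, 1, 0)

Answer: (3, 1, 0)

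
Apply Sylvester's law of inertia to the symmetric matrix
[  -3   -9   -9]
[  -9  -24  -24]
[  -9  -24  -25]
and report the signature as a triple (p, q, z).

Answer: (1, 2, 0)

Derivation:
step 0: pivot -3 → sign −
step 1: pivot 3 → sign +
step 2: pivot -1 → sign −
signature = (1, 2, 0)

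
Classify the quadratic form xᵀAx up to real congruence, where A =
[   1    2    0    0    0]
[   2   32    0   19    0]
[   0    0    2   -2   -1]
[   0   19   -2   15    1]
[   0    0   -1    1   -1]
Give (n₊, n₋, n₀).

step 0: pivot 1 → sign +
step 1: pivot 28 → sign +
step 2: pivot 2 → sign +
step 3: pivot 3/28 → sign +
step 4: pivot -3/2 → sign −
signature = (4, 1, 0)

Answer: (4, 1, 0)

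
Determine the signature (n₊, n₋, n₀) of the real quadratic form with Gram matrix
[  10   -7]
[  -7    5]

step 0: pivot 10 → sign +
step 1: pivot 1/10 → sign +
signature = (2, 0, 0)

Answer: (2, 0, 0)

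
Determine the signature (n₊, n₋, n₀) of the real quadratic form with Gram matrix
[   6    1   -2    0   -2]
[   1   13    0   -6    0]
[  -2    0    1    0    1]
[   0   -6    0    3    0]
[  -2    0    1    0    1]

step 0: pivot 6 → sign +
step 1: pivot 77/6 → sign +
step 2: pivot 25/77 → sign +
step 3: pivot 3/25 → sign +
step 4: row/col 4 already zero → sign 0
signature = (4, 0, 1)

Answer: (4, 0, 1)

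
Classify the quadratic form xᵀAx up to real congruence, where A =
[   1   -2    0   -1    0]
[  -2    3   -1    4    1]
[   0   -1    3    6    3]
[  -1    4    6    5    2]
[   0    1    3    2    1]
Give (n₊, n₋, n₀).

step 0: pivot 1 → sign +
step 1: pivot -1 → sign −
step 2: pivot 4 → sign +
step 3: pivot 4 → sign +
step 4: row/col 4 already zero → sign 0
signature = (3, 1, 1)

Answer: (3, 1, 1)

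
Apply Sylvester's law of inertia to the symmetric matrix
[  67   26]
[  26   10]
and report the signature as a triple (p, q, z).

Answer: (1, 1, 0)

Derivation:
step 0: pivot 67 → sign +
step 1: pivot -6/67 → sign −
signature = (1, 1, 0)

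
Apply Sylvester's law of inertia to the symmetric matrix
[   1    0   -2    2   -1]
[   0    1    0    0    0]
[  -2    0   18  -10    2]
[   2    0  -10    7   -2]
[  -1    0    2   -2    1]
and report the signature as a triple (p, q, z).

Answer: (4, 0, 1)

Derivation:
step 0: pivot 1 → sign +
step 1: pivot 1 → sign +
step 2: pivot 14 → sign +
step 3: pivot 3/7 → sign +
step 4: row/col 4 already zero → sign 0
signature = (4, 0, 1)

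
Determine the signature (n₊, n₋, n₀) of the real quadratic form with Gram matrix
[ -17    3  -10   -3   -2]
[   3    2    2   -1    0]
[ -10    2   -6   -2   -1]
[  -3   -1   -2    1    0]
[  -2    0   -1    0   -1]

step 0: pivot -17 → sign −
step 1: pivot 43/17 → sign +
step 2: pivot -6/43 → sign −
step 3: pivot 2/3 → sign +
step 4: pivot -1/2 → sign −
signature = (2, 3, 0)

Answer: (2, 3, 0)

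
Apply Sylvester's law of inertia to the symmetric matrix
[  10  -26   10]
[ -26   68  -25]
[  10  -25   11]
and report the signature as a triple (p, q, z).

step 0: pivot 10 → sign +
step 1: pivot 2/5 → sign +
step 2: pivot -3/2 → sign −
signature = (2, 1, 0)

Answer: (2, 1, 0)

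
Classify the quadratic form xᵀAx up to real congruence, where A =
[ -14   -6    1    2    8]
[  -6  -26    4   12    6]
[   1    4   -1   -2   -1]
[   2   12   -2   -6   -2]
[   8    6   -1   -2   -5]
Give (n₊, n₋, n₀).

Answer: (1, 4, 0)

Derivation:
step 0: pivot -14 → sign −
step 1: pivot -164/7 → sign −
step 2: pivot -63/164 → sign −
step 3: pivot -22/63 → sign −
step 4: pivot 3/11 → sign +
signature = (1, 4, 0)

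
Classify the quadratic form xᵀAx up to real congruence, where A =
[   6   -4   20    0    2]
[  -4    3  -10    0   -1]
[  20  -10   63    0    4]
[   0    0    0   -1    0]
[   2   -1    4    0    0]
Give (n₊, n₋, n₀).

step 0: pivot 6 → sign +
step 1: pivot 1/3 → sign +
step 2: pivot -37 → sign −
step 3: pivot -1 → sign −
step 4: pivot -1/37 → sign −
signature = (2, 3, 0)

Answer: (2, 3, 0)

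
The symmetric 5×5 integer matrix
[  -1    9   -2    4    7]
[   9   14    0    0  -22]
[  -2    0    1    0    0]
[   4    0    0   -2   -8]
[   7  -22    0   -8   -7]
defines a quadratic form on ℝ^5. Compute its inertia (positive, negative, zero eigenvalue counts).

Answer: (2, 3, 0)

Derivation:
step 0: pivot -1 → sign −
step 1: pivot 95 → sign +
step 2: pivot 151/95 → sign +
step 3: pivot -78/151 → sign −
step 4: pivot -1/13 → sign −
signature = (2, 3, 0)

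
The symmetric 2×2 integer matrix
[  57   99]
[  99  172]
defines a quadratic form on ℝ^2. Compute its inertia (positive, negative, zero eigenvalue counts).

step 0: pivot 57 → sign +
step 1: pivot 1/19 → sign +
signature = (2, 0, 0)

Answer: (2, 0, 0)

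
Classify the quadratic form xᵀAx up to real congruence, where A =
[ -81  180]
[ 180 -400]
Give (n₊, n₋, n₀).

Answer: (0, 1, 1)

Derivation:
step 0: pivot -81 → sign −
step 1: row/col 1 already zero → sign 0
signature = (0, 1, 1)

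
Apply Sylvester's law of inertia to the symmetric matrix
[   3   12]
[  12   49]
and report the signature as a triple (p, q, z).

step 0: pivot 3 → sign +
step 1: pivot 1 → sign +
signature = (2, 0, 0)

Answer: (2, 0, 0)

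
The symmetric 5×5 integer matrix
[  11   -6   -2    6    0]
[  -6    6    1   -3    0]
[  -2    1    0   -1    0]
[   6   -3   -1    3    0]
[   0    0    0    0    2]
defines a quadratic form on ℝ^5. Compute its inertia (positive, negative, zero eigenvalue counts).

Answer: (3, 2, 0)

Derivation:
step 0: pivot 11 → sign +
step 1: pivot 30/11 → sign +
step 2: pivot -11/30 → sign −
step 3: pivot -3/11 → sign −
step 4: pivot 2 → sign +
signature = (3, 2, 0)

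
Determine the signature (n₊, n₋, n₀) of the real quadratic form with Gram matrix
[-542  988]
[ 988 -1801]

Answer: (1, 1, 0)

Derivation:
step 0: pivot -542 → sign −
step 1: pivot 1/271 → sign +
signature = (1, 1, 0)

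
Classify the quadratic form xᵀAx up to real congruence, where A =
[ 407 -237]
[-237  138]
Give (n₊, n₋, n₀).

Answer: (1, 1, 0)

Derivation:
step 0: pivot 407 → sign +
step 1: pivot -3/407 → sign −
signature = (1, 1, 0)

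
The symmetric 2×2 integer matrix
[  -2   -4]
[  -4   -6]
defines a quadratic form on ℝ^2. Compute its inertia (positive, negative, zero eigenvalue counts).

Answer: (1, 1, 0)

Derivation:
step 0: pivot -2 → sign −
step 1: pivot 2 → sign +
signature = (1, 1, 0)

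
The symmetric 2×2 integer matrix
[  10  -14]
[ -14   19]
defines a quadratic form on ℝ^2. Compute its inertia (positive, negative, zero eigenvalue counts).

step 0: pivot 10 → sign +
step 1: pivot -3/5 → sign −
signature = (1, 1, 0)

Answer: (1, 1, 0)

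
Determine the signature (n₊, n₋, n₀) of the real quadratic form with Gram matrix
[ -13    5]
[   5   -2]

step 0: pivot -13 → sign −
step 1: pivot -1/13 → sign −
signature = (0, 2, 0)

Answer: (0, 2, 0)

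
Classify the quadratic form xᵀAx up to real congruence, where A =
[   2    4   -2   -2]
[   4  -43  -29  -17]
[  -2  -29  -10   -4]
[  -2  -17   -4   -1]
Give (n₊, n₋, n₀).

Answer: (2, 2, 0)

Derivation:
step 0: pivot 2 → sign +
step 1: pivot -51 → sign −
step 2: pivot 13/51 → sign +
step 3: pivot -3/13 → sign −
signature = (2, 2, 0)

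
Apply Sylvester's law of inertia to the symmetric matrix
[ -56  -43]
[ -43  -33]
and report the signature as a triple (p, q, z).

Answer: (1, 1, 0)

Derivation:
step 0: pivot -56 → sign −
step 1: pivot 1/56 → sign +
signature = (1, 1, 0)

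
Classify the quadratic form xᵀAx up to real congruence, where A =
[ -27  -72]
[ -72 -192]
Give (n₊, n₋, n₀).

Answer: (0, 1, 1)

Derivation:
step 0: pivot -27 → sign −
step 1: row/col 1 already zero → sign 0
signature = (0, 1, 1)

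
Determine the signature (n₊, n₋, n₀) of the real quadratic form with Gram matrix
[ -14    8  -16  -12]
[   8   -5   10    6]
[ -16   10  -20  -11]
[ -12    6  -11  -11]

step 0: pivot -14 → sign −
step 1: pivot -3/7 → sign −
step 2: pivot 1 → sign +
step 3: pivot -1 → sign −
signature = (1, 3, 0)

Answer: (1, 3, 0)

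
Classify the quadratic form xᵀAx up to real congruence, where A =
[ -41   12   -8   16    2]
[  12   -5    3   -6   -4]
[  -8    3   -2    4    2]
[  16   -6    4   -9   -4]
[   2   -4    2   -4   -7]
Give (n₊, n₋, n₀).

step 0: pivot -41 → sign −
step 1: pivot -61/41 → sign −
step 2: pivot -9/61 → sign −
step 3: pivot -1 → sign −
step 4: pivot 1 → sign +
signature = (1, 4, 0)

Answer: (1, 4, 0)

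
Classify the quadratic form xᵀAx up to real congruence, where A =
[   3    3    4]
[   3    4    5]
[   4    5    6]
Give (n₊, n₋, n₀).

Answer: (2, 1, 0)

Derivation:
step 0: pivot 3 → sign +
step 1: pivot 1 → sign +
step 2: pivot -1/3 → sign −
signature = (2, 1, 0)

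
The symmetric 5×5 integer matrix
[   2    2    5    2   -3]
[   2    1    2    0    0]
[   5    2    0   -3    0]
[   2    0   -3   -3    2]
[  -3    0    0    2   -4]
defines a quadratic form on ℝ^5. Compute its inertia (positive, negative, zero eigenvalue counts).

Answer: (3, 2, 0)

Derivation:
step 0: pivot 2 → sign +
step 1: pivot -1 → sign −
step 2: pivot -7/2 → sign −
step 3: pivot 1/7 → sign +
step 4: pivot 1 → sign +
signature = (3, 2, 0)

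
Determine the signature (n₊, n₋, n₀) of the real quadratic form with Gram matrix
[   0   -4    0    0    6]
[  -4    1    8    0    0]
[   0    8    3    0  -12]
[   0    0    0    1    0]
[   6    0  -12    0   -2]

Answer: (4, 1, 0)

Derivation:
step 0: pivot 1 → sign +
step 1: pivot -16 → sign −
step 2: pivot 3 → sign +
step 3: pivot 1 → sign +
step 4: pivot 1/4 → sign +
signature = (4, 1, 0)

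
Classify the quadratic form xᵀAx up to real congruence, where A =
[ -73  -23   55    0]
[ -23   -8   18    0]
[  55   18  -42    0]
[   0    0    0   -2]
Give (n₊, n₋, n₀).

step 0: pivot -73 → sign −
step 1: pivot -55/73 → sign −
step 2: pivot 2/55 → sign +
step 3: pivot -2 → sign −
signature = (1, 3, 0)

Answer: (1, 3, 0)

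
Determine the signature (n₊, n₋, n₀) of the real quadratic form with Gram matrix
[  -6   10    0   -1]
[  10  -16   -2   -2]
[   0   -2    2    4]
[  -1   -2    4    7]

step 0: pivot -6 → sign −
step 1: pivot 2/3 → sign +
step 2: pivot -4 → sign −
step 3: pivot -3/4 → sign −
signature = (1, 3, 0)

Answer: (1, 3, 0)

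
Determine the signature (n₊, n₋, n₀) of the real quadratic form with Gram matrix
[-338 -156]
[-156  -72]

Answer: (0, 1, 1)

Derivation:
step 0: pivot -338 → sign −
step 1: row/col 1 already zero → sign 0
signature = (0, 1, 1)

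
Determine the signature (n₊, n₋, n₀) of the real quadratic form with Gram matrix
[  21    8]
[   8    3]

step 0: pivot 21 → sign +
step 1: pivot -1/21 → sign −
signature = (1, 1, 0)

Answer: (1, 1, 0)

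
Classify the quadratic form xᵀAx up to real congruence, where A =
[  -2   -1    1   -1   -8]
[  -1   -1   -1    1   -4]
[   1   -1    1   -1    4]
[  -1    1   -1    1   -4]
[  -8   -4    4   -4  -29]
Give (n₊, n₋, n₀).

Answer: (2, 2, 1)

Derivation:
step 0: pivot -2 → sign −
step 1: pivot -1/2 → sign −
step 2: pivot 6 → sign +
step 3: pivot 3 → sign +
step 4: row/col 4 already zero → sign 0
signature = (2, 2, 1)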